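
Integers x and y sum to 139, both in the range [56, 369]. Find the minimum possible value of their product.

Since x + y is fixed, pushing one of them to its bound minimizes the product.
At the endpoint x = 56, y = 139 − 56 = 83, so xy = 56 × 83 = 4648.

4648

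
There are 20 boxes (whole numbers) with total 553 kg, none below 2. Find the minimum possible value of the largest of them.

Some value must be at least ⌈553/20⌉ = 28, since 20 × 27 = 540 < 553.
Taking 7 copies of 27 and 13 copies of 28 gives exactly 553, so 28 is attained.

28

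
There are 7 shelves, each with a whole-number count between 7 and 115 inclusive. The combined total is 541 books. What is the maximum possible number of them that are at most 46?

3

Each value at 46 or below falls at least 115 − 46 = 69 short of the ceiling 115.
The ceiling total is 7 × 115 = 805, and we need 541, so at most ⌊(805 − 541)/69⌋ = 3 can be that low.
k = 3 is achieved by 3 values at 46 and 4 at 115, total 598; lower one of the 115's by 57 (still > 46) to reach 541.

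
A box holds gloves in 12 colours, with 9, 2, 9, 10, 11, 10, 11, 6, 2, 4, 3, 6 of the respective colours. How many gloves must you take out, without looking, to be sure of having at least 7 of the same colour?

60

In the worst case you take as many as possible of each colour without reaching 7: 6 + 2 + 6 + 6 + 6 + 6 + 6 + 6 + 2 + 4 + 3 + 6 = 59.
The next one must give 7 of some colour, so 59 + 1 = 60.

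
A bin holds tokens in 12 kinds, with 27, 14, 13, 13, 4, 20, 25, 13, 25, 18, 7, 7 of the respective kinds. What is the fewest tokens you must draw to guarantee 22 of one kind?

In the worst case you take as many as possible of each kind without reaching 22: 21 + 14 + 13 + 13 + 4 + 20 + 21 + 13 + 21 + 18 + 7 + 7 = 172.
The next one must give 22 of some kind, so 172 + 1 = 173.

173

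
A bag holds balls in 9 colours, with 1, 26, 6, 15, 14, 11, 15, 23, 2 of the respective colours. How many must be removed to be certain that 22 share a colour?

In the worst case you take as many as possible of each colour without reaching 22: 1 + 21 + 6 + 15 + 14 + 11 + 15 + 21 + 2 = 106.
The next one must give 22 of some colour, so 106 + 1 = 107.

107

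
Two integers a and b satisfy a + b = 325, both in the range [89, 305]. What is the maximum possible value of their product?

For a fixed sum, the product ab is largest when a and b are as close as possible.
Taking a = 162 and b = 163 (both in [89, 305]) gives ab = 26406.

26406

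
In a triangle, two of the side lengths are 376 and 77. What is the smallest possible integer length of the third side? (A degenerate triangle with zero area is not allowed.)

300

The third side must exceed |376 − 77| = 299.
The smallest integer above 299 is 300.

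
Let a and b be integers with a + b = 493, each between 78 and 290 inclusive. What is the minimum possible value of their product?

58870

Since a + b is fixed, pushing one of them to its bound minimizes the product.
The extreme feasible split is a = 203, b = 290, giving ab = 58870.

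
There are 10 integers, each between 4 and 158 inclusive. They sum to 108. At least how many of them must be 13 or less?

Each value above 13 is at least 14, contributing at least 14 − 4 = 10 above the floor 4.
The sum exceeds the floor total 40 by 68, so at most ⌊68/10⌋ = 6 exceed 13, and at least 4 are ≤ 13.
Exactly 4 works: 4 values at 4 and 6 at 14 total 100; raise one of the low values by 8 (still ≤ 13) to hit 108.

4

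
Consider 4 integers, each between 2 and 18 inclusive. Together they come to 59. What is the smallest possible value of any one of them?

To make one integer as small as possible, make the other 3 as large as possible.
The other 3 contribute at most 3 × 18 = 54, leaving at least 59 − 54 = 5.
Since 5 ≥ 2, this is achievable: one at 5 and 3 at 18.

5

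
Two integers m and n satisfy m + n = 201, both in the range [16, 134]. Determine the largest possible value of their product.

For a fixed sum, the product mn is largest when m and n are as close as possible.
Taking m = 100 and n = 101 (both in [16, 134]) gives mn = 10100.

10100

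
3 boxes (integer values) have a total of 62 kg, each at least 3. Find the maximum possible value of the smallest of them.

20

If every one of the 3 were at least 21, the total would be at least 3 × 21 = 63 > 62.
Achievable: 1 of them at 20 and 2 at 21 total 62.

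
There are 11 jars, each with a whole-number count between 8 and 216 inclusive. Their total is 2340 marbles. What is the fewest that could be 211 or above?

5

Each value short of 211 is at most 210, costing at least 216 − 210 = 6 against the maximum total of 2376.
We can afford to lose at most 2376 − 2340 = 36, so at most ⌊36/6⌋ = 6 fall short, and at least 5 are ≥ 211.
Exactly 5 works: 5 values at 216 and 6 at 210 total 2340.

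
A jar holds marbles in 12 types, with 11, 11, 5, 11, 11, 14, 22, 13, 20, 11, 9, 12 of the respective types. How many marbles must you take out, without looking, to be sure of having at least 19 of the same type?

145

In the worst case you take as many as possible of each type without reaching 19: 11 + 11 + 5 + 11 + 11 + 14 + 18 + 13 + 18 + 11 + 9 + 12 = 144.
The next one must give 19 of some type, so 144 + 1 = 145.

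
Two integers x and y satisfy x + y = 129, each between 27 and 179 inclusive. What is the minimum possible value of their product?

xy = x(129 − x) is concave in x, so over [27, 102] it is minimized at an endpoint.
The extreme feasible split is x = 27, y = 102, giving xy = 2754.

2754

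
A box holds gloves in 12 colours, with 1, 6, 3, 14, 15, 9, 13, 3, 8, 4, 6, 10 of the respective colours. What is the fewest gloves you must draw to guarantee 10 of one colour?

77

In the worst case you take as many as possible of each colour without reaching 10: 1 + 6 + 3 + 9 + 9 + 9 + 9 + 3 + 8 + 4 + 6 + 9 = 76.
The next one must give 10 of some colour, so 76 + 1 = 77.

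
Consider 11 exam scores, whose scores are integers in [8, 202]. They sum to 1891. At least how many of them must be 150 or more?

5

Suppose at most 11 − j of them reach 150; then j values are ≤ 149 and the rest ≤ 202.
The total is then ≤ 149·j + 202·(11 − j) = 2222 − 53j. For this to be ≥ 1891 we need j ≤ 6, so at least 11 − 6 = 5 must reach 150.
Exactly 5 works: 5 values at 202 and 6 at 149 total 1904; lower one of the high values by 13 (still ≥ 150) to hit 1891.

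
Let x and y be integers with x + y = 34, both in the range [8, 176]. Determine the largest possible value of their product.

289

xy = x(34 − x) is maximized when x is as near 34/2 as the bounds allow.
Taking x = 17 and y = 17 (both in [8, 176]) gives xy = 289.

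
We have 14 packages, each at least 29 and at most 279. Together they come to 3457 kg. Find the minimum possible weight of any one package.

29

To make one package as small as possible, make the other 13 as large as possible.
The other 13 can take up 13 × 279 = 3627 ≥ 3457 − 29, so one package can sit at its floor of 29.
Achievable: one at 29 and the other 13 totalling 3428, which fits since 13 × 29 ≤ 3428 ≤ 13 × 279.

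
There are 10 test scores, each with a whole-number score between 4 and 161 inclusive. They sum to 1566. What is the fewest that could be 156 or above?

Suppose at most 10 − j of them reach 156; then j values are ≤ 155 and the rest ≤ 161.
The total is then ≤ 155·j + 161·(10 − j) = 1610 − 6j. For this to be ≥ 1566 we need j ≤ 7, so at least 10 − 7 = 3 must reach 156.
Exactly 3 works: 3 values at 161 and 7 at 155 total 1568; lower one of the high values by 2 (still ≥ 156) to hit 1566.

3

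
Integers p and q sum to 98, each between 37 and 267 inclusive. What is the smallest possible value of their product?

pq = p(98 − p) is concave in p, so over [37, 61] it is minimized at an endpoint.
At the endpoint p = 37, q = 98 − 37 = 61, so pq = 37 × 61 = 2257.

2257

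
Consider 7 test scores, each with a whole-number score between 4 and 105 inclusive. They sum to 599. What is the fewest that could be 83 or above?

Each value short of 83 is at most 82, costing at least 105 − 82 = 23 against the maximum total of 735.
We can afford to lose at most 735 − 599 = 136, so at most ⌊136/23⌋ = 5 fall short, and at least 2 are ≥ 83.
Exactly 2 works: 2 values at 105 and 5 at 82 total 620; lower one of the high values by 21 (still ≥ 83) to hit 599.

2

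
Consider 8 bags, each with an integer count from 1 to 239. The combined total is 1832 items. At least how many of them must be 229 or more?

Each value short of 229 is at most 228, costing at least 239 − 228 = 11 against the maximum total of 1912.
We can afford to lose at most 1912 − 1832 = 80, so at most ⌊80/11⌋ = 7 fall short, and at least 1 are ≥ 229.
Exactly 1 works: 1 value at 239 and 7 at 228 total 1835; lower one of the high values by 3 (still ≥ 229) to hit 1832.

1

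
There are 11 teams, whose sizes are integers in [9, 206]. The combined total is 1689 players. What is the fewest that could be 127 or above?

Each value short of 127 is at most 126, costing at least 206 − 126 = 80 against the maximum total of 2266.
We can afford to lose at most 2266 − 1689 = 577, so at most ⌊577/80⌋ = 7 fall short, and at least 4 are ≥ 127.
Exactly 4 works: 4 values at 206 and 7 at 126 total 1706; lower one of the high values by 17 (still ≥ 127) to hit 1689.

4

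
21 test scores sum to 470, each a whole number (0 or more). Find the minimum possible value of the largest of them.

Some value must be at least ⌈470/21⌉ = 23, since 21 × 22 = 462 < 470.
Achievable: 8 of them at 23 and 13 at 22 total 470.

23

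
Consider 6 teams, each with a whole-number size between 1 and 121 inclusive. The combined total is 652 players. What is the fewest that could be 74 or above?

Suppose at most 6 − j of them reach 74; then j values are ≤ 73 and the rest ≤ 121.
The total is then ≤ 73·j + 121·(6 − j) = 726 − 48j. For this to be ≥ 652 we need j ≤ 1, so at least 6 − 1 = 5 must reach 74.
Exactly 5 works: 5 values at 121 and 1 at 73 total 678; lower one of the high values by 26 (still ≥ 74) to hit 652.

5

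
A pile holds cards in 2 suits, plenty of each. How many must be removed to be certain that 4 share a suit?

You could draw 3 of every suit without reaching 4 of any — 6 in all.
One more forces 4 of some suit, so 6 + 1 = 7.

7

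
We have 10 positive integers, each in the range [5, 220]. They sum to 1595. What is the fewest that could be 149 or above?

2

Suppose at most 10 − j of them reach 149; then j values are ≤ 148 and the rest ≤ 220.
The total is then ≤ 148·j + 220·(10 − j) = 2200 − 72j. For this to be ≥ 1595 we need j ≤ 8, so at least 10 − 8 = 2 must reach 149.
Exactly 2 works: 2 values at 220 and 8 at 148 total 1624; lower one of the high values by 29 (still ≥ 149) to hit 1595.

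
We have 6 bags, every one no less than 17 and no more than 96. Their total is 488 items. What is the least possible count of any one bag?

17

Minimizing one value means maximizing the remaining 5.
The other 5 can take up 5 × 96 = 480 ≥ 488 − 17, so one bag can sit at its floor of 17.
Achievable: one at 17 and the other 5 totalling 471, which fits since 5 × 17 ≤ 471 ≤ 5 × 96.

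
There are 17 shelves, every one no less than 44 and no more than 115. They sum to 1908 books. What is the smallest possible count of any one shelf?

Minimizing one value means maximizing the remaining 16.
The other 16 contribute at most 16 × 115 = 1840, leaving at least 1908 − 1840 = 68.
Since 68 ≥ 44, this is achievable: one at 68 and 16 at 115.

68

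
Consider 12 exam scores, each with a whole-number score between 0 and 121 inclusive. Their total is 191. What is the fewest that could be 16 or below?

1

Let j be the number exceeding 16. Then the total is ≥ 17·j + 0·(12 − j) = 0 + 17j.
So 17j ≤ 191 and j ≤ 11; hence at least 12 − 11 = 1 are ≤ 16.
Exactly 1 works: 1 value at 0 and 11 at 17 total 187; raise one of the low values by 4 (still ≤ 16) to hit 191.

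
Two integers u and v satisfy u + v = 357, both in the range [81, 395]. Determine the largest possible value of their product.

31862

With u + v fixed, uv peaks when the two are closest together.
Taking u = 178 and v = 179 (both in [81, 395]) gives uv = 31862.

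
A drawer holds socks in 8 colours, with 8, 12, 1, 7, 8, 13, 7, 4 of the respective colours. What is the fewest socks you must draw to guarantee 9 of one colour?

In the worst case you take as many as possible of each colour without reaching 9: 8 + 8 + 1 + 7 + 8 + 8 + 7 + 4 = 51.
The next one must give 9 of some colour, so 51 + 1 = 52.

52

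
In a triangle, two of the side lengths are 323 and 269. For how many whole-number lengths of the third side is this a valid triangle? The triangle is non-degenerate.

The triangle inequality gives |323 − 269| < c < 323 + 269, i.e. 54 < c < 592.
So c can be any integer from 55 to 591: 537 values.

537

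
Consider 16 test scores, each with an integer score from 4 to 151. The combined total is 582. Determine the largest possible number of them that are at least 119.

Suppose k of them are at least 119. Those contribute at least 119 each and the other 16 − k at least 4 each.
So the total is at least 119k + 4(16 − k) = 64 + 115k. This must be ≤ 582, giving k ≤ 4.
k = 4 is achieved by 4 values at 119 and 12 at 4, total 524; add 58 to one value (staying below 119) to reach 582.

4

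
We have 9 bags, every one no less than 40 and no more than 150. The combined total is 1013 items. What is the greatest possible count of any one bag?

Maximizing one value means minimizing the remaining 8.
The other 8 contribute at least 8 × 40 = 320, leaving at most 1013 − 320 = 693.
But each bag is capped at 150, so the maximum is 150.
Achievable: one at 150 and the other 8 totalling 863, which fits since 8 × 40 ≤ 863 ≤ 8 × 150.

150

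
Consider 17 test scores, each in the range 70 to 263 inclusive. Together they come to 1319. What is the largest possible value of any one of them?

Maximizing one value means minimizing the remaining 16.
The other 16 contribute at least 16 × 70 = 1120, leaving at most 1319 − 1120 = 199.
Since 199 ≤ 263, this is achievable: one at 199 and 16 at 70.

199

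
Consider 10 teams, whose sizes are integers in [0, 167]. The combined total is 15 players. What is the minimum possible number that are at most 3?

7

If only k of them are at most 3, the other 10 − k are at least 4, so the total is at least (10 − k)·4 + k·0.
This is ≤ 15, so (10 − k)·4 + 0k ≤ 15, which gives k ≥ 7.
Exactly 7 works: 7 values at 0 and 3 at 4 total 12; raise one of the low values by 3 (still ≤ 3) to hit 15.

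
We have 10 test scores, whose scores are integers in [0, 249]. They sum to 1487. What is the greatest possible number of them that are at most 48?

Suppose k of them are at most 48. Those contribute at most 48 each and the rest at most 249 each.
So the total is at most 48k + 249(10 − k) = 2490 − 201k. This must still be ≥ 1487, so k ≤ 4.
k = 4 is achieved by 4 values at 48 and 6 at 249, total 1686; lower one of the 249's by 199 (still > 48) to reach 1487.

4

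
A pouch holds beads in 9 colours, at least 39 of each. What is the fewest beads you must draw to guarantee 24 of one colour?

208

You could draw 23 of every colour without reaching 24 of any — 207 in all.
One more forces 24 of some colour, so 207 + 1 = 208.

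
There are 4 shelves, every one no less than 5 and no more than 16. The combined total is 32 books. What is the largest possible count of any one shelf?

16

To make one shelf as large as possible, make the other 3 as small as possible.
The other 3 contribute at least 3 × 5 = 15, leaving at most 32 − 15 = 17.
But each shelf is capped at 16, so the maximum is 16.
Achievable: one at 16 and the other 3 totalling 16, which fits since 3 × 5 ≤ 16 ≤ 3 × 16.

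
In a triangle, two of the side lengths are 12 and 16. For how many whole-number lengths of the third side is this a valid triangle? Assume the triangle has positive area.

23

The triangle inequality gives |12 − 16| < c < 12 + 16, i.e. 4 < c < 28.
So c can be any integer from 5 to 27: 23 values.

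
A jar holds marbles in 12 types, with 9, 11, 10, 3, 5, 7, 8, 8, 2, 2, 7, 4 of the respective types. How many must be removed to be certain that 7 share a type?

In the worst case you take as many as possible of each type without reaching 7: 6 + 6 + 6 + 3 + 5 + 6 + 6 + 6 + 2 + 2 + 6 + 4 = 58.
The next one must give 7 of some type, so 58 + 1 = 59.

59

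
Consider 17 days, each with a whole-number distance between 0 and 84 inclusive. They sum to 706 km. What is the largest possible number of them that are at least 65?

10

With k values at 65 or above and the rest at least 0, the sum is at least 0 + 65k.
Since the sum is 706, we need 65k ≤ 706, i.e. k ≤ 10.
k = 10 is achieved by 10 values at 65 and 7 at 0, total 650; add 56 to one value (staying below 65) to reach 706.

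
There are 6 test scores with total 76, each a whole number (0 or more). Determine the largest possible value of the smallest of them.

12

If every one of the 6 were at least 13, the total would be at least 6 × 13 = 78 > 76.
Equality holds with 2 values of 12 and 4 values of 13.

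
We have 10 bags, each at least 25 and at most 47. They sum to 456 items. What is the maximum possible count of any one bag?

To make one bag as large as possible, make the other 9 as small as possible.
The other 9 contribute at least 9 × 25 = 225, leaving at most 456 − 225 = 231.
But each bag is capped at 47, so the maximum is 47.
Achievable: one at 47 and the other 9 totalling 409, which fits since 9 × 25 ≤ 409 ≤ 9 × 47.

47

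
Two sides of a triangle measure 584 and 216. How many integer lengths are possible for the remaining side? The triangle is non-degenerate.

431

The triangle inequality gives |584 − 216| < c < 584 + 216, i.e. 368 < c < 800.
So c can be any integer from 369 to 799: 431 values.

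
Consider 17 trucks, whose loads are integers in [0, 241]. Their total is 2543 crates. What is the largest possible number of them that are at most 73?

Suppose k of them are at most 73. Those contribute at most 73 each and the rest at most 241 each.
So the total is at most 73k + 241(17 − k) = 4097 − 168k. This must still be ≥ 2543, so k ≤ 9.
k = 9 is achieved by 9 values at 73 and 8 at 241, total 2585; lower one of the 241's by 42 (still > 73) to reach 2543.

9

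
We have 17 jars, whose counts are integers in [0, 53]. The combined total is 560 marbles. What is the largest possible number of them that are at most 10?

Suppose k of them are at most 10. Those contribute at most 10 each and the rest at most 53 each.
So the total is at most 10k + 53(17 − k) = 901 − 43k. This must still be ≥ 560, so k ≤ 7.
k = 7 is achieved by 7 values at 10 and 10 at 53, total 600; lower one of the 53's by 40 (still > 10) to reach 560.

7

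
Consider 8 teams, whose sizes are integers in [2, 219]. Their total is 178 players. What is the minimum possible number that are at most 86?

If only k of them are at most 86, the other 8 − k are at least 87, so the total is at least (8 − k)·87 + k·2.
This is ≤ 178, so (8 − k)·87 + 2k ≤ 178, which gives k ≥ 7.
Exactly 7 works: 7 values at 2 and 1 at 87 total 101; raise one of the low values by 77 (still ≤ 86) to hit 178.

7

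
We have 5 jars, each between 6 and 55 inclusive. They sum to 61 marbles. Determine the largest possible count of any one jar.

To make one jar as large as possible, make the other 4 as small as possible.
The other 4 contribute at least 4 × 6 = 24, leaving at most 61 − 24 = 37.
Since 37 ≤ 55, this is achievable: one at 37 and 4 at 6.

37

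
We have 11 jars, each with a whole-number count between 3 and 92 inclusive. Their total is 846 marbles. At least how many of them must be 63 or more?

If only k of them are at least 63, the other 11 − k are at most 62, so the total is at most k·92 + (11 − k)·62.
This must reach 846, so k·92 + (11 − k)·62 ≥ 846, giving k ≥ 6.
Exactly 6 works: 6 values at 92 and 5 at 62 total 862; lower one of the high values by 16 (still ≥ 63) to hit 846.

6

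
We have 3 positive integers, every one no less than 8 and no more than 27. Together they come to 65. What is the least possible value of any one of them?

Minimizing one value means maximizing the remaining 2.
The other 2 contribute at most 2 × 27 = 54, leaving at least 65 − 54 = 11.
Since 11 ≥ 8, this is achievable: one at 11 and 2 at 27.

11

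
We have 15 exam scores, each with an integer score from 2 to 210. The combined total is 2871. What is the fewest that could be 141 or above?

Suppose at most 15 − j of them reach 141; then j values are ≤ 140 and the rest ≤ 210.
The total is then ≤ 140·j + 210·(15 − j) = 3150 − 70j. For this to be ≥ 2871 we need j ≤ 3, so at least 15 − 3 = 12 must reach 141.
Exactly 12 works: 12 values at 210 and 3 at 140 total 2940; lower one of the high values by 69 (still ≥ 141) to hit 2871.

12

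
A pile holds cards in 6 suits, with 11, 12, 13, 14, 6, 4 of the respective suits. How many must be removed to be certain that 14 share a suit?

60

In the worst case you take as many as possible of each suit without reaching 14: 11 + 12 + 13 + 13 + 6 + 4 = 59.
The next one must give 14 of some suit, so 59 + 1 = 60.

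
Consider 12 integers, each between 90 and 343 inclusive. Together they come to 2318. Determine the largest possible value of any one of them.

343

To make one integer as large as possible, make the other 11 as small as possible.
The other 11 contribute at least 11 × 90 = 990, leaving at most 2318 − 990 = 1328.
But each integer is capped at 343, so the maximum is 343.
Achievable: one at 343 and the other 11 totalling 1975, which fits since 11 × 90 ≤ 1975 ≤ 11 × 343.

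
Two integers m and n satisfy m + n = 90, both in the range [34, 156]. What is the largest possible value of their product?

mn = m(90 − m) is maximized when m is as near 90/2 as the bounds allow.
Taking m = 45 and n = 45 (both in [34, 156]) gives mn = 2025.

2025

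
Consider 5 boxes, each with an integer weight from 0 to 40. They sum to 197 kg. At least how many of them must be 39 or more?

Suppose at most 5 − j of them reach 39; then j values are ≤ 38 and the rest ≤ 40.
The total is then ≤ 38·j + 40·(5 − j) = 200 − 2j. For this to be ≥ 197 we need j ≤ 1, so at least 5 − 1 = 4 must reach 39.
Exactly 4 works: 4 values at 40 and 1 at 38 total 198; lower one of the high values by 1 (still ≥ 39) to hit 197.

4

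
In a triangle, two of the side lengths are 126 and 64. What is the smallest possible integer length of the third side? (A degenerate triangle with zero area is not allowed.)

The third side must exceed |126 − 64| = 62.
The smallest integer above 62 is 63.

63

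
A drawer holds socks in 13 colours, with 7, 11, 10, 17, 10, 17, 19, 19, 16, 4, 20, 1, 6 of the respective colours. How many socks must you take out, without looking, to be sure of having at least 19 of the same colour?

154

In the worst case you take as many as possible of each colour without reaching 19: 7 + 11 + 10 + 17 + 10 + 17 + 18 + 18 + 16 + 4 + 18 + 1 + 6 = 153.
The next one must give 19 of some colour, so 153 + 1 = 154.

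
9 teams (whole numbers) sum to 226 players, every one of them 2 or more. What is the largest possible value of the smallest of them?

25

The average is 226/9 < 26, so some value is ≤ 25.
Achievable: 8 of them at 25 and 1 at 26 total 226.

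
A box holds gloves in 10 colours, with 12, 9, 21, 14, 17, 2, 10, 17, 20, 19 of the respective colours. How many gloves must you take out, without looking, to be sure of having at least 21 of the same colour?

141

In the worst case you take as many as possible of each colour without reaching 21: 12 + 9 + 20 + 14 + 17 + 2 + 10 + 17 + 20 + 19 = 140.
The next one must give 21 of some colour, so 140 + 1 = 141.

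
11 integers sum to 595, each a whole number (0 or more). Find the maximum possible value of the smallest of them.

If every one of the 11 were at least 55, the total would be at least 11 × 55 = 605 > 595.
Equality holds with 10 values of 54 and 1 value of 55.

54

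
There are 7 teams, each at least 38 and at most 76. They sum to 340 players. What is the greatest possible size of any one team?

Maximizing one value means minimizing the remaining 6.
The other 6 contribute at least 6 × 38 = 228, leaving at most 340 − 228 = 112.
But each team is capped at 76, so the maximum is 76.
Achievable: one at 76 and the other 6 totalling 264, which fits since 6 × 38 ≤ 264 ≤ 6 × 76.

76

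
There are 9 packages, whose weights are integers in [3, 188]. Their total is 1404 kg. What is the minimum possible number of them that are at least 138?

Suppose at most 9 − j of them reach 138; then j values are ≤ 137 and the rest ≤ 188.
The total is then ≤ 137·j + 188·(9 − j) = 1692 − 51j. For this to be ≥ 1404 we need j ≤ 5, so at least 9 − 5 = 4 must reach 138.
Exactly 4 works: 4 values at 188 and 5 at 137 total 1437; lower one of the high values by 33 (still ≥ 138) to hit 1404.

4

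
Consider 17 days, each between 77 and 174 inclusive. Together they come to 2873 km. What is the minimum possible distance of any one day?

Minimizing one value means maximizing the remaining 16.
The other 16 contribute at most 16 × 174 = 2784, leaving at least 2873 − 2784 = 89.
Since 89 ≥ 77, this is achievable: one at 89 and 16 at 174.

89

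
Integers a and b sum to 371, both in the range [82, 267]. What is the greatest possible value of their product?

34410

ab = a(371 − a) is maximized when a is as near 371/2 as the bounds allow.
Taking a = 185 and b = 186 (both in [82, 267]) gives ab = 34410.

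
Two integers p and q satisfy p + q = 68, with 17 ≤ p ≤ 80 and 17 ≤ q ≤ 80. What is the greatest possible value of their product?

For a fixed sum, the product pq is largest when p and q are as close as possible.
Taking p = 34 and q = 34 (both in [17, 80]) gives pq = 1156.

1156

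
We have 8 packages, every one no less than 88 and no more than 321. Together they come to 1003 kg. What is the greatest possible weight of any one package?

Maximizing one value means minimizing the remaining 7.
The other 7 contribute at least 7 × 88 = 616, leaving at most 1003 − 616 = 387.
But each package is capped at 321, so the maximum is 321.
Achievable: one at 321 and the other 7 totalling 682, which fits since 7 × 88 ≤ 682 ≤ 7 × 321.

321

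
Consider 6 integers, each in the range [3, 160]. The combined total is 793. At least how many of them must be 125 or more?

2

If only k of them are at least 125, the other 6 − k are at most 124, so the total is at most k·160 + (6 − k)·124.
This must reach 793, so k·160 + (6 − k)·124 ≥ 793, giving k ≥ 2.
Exactly 2 works: 2 values at 160 and 4 at 124 total 816; lower one of the high values by 23 (still ≥ 125) to hit 793.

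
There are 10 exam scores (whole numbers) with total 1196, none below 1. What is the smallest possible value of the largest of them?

120

If every one of the 10 were at most 119, the total would be at most 10 × 119 = 1190 < 1196.
Taking 4 copies of 119 and 6 copies of 120 gives exactly 1196, so 120 is attained.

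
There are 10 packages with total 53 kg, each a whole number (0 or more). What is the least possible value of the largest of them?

If every one of the 10 were at most 5, the total would be at most 10 × 5 = 50 < 53.
Taking 7 copies of 5 and 3 copies of 6 gives exactly 53, so 6 is attained.

6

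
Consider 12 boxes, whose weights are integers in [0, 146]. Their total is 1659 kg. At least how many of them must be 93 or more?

11

If only k of them are at least 93, the other 12 − k are at most 92, so the total is at most k·146 + (12 − k)·92.
This must reach 1659, so k·146 + (12 − k)·92 ≥ 1659, giving k ≥ 11.
Exactly 11 works: 11 values at 146 and 1 at 92 total 1698; lower one of the high values by 39 (still ≥ 93) to hit 1659.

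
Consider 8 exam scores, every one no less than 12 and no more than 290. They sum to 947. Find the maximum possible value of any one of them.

290

Maximizing one value means minimizing the remaining 7.
The other 7 contribute at least 7 × 12 = 84, leaving at most 947 − 84 = 863.
But each score is capped at 290, so the maximum is 290.
Achievable: one at 290 and the other 7 totalling 657, which fits since 7 × 12 ≤ 657 ≤ 7 × 290.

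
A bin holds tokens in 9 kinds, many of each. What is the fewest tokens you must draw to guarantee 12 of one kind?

In the worst case you draw 11 of each of the 9 kinds: 9 × 11 = 99.
One more forces 12 of some kind, so 99 + 1 = 100.

100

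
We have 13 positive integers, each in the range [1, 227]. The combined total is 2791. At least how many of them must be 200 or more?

Each value short of 200 is at most 199, costing at least 227 − 199 = 28 against the maximum total of 2951.
We can afford to lose at most 2951 − 2791 = 160, so at most ⌊160/28⌋ = 5 fall short, and at least 8 are ≥ 200.
Exactly 8 works: 8 values at 227 and 5 at 199 total 2811; lower one of the high values by 20 (still ≥ 200) to hit 2791.

8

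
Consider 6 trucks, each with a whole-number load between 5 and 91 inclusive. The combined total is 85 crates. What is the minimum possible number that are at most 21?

Each value above 21 is at least 22, contributing at least 22 − 5 = 17 above the floor 5.
The sum exceeds the floor total 30 by 55, so at most ⌊55/17⌋ = 3 exceed 21, and at least 3 are ≤ 21.
Exactly 3 works: 3 values at 5 and 3 at 22 total 81; raise one of the low values by 4 (still ≤ 21) to hit 85.

3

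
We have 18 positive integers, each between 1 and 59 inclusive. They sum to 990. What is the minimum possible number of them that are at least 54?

Each value short of 54 is at most 53, costing at least 59 − 53 = 6 against the maximum total of 1062.
We can afford to lose at most 1062 − 990 = 72, so at most ⌊72/6⌋ = 12 fall short, and at least 6 are ≥ 54.
Exactly 6 works: 6 values at 59 and 12 at 53 total 990.

6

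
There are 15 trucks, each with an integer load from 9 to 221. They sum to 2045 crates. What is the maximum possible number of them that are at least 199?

With k values at 199 or above and the rest at least 9, the sum is at least 135 + 190k.
Since the sum is 2045, we need 190k ≤ 1910, i.e. k ≤ 10.
k = 10 is achieved by 10 values at 199 and 5 at 9, total 2035; add 10 to one value (staying below 199) to reach 2045.

10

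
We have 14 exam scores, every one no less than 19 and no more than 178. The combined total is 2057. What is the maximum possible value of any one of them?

178

Maximizing one value means minimizing the remaining 13.
The other 13 contribute at least 13 × 19 = 247, leaving at most 2057 − 247 = 1810.
But each score is capped at 178, so the maximum is 178.
Achievable: one at 178 and the other 13 totalling 1879, which fits since 13 × 19 ≤ 1879 ≤ 13 × 178.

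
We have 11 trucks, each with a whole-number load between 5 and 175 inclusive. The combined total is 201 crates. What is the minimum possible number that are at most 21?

3

If only k of them are at most 21, the other 11 − k are at least 22, so the total is at least (11 − k)·22 + k·5.
This is ≤ 201, so (11 − k)·22 + 5k ≤ 201, which gives k ≥ 3.
Exactly 3 works: 3 values at 5 and 8 at 22 total 191; raise one of the low values by 10 (still ≤ 21) to hit 201.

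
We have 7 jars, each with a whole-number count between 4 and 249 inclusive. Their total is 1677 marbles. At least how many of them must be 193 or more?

Each value short of 193 is at most 192, costing at least 249 − 192 = 57 against the maximum total of 1743.
We can afford to lose at most 1743 − 1677 = 66, so at most ⌊66/57⌋ = 1 fall short, and at least 6 are ≥ 193.
Exactly 6 works: 6 values at 249 and 1 at 192 total 1686; lower one of the high values by 9 (still ≥ 193) to hit 1677.

6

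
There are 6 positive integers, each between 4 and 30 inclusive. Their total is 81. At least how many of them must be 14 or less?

1

Let j be the number exceeding 14. Then the total is ≥ 15·j + 4·(6 − j) = 24 + 11j.
So 11j ≤ 57 and j ≤ 5; hence at least 6 − 5 = 1 are ≤ 14.
Exactly 1 works: 1 value at 4 and 5 at 15 total 79; raise one of the low values by 2 (still ≤ 14) to hit 81.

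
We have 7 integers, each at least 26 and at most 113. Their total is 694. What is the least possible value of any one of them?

26

To make one integer as small as possible, make the other 6 as large as possible.
The other 6 can take up 6 × 113 = 678 ≥ 694 − 26, so one integer can sit at its floor of 26.
Achievable: one at 26 and the other 6 totalling 668, which fits since 6 × 26 ≤ 668 ≤ 6 × 113.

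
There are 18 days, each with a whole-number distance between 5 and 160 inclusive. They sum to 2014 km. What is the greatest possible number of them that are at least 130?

If k of the values are ≥ 130, the total is ≥ 130k + 5(18 − k).
Setting 130k + 5(18 − k) ≤ 2014 gives 125k ≤ 1924, so k ≤ 15.
k = 15 is achieved by 15 values at 130 and 3 at 5, total 1965; add 49 to one value (staying below 130) to reach 2014.

15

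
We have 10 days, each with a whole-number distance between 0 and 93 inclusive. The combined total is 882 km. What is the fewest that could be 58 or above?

If only k of them are at least 58, the other 10 − k are at most 57, so the total is at most k·93 + (10 − k)·57.
This must reach 882, so k·93 + (10 − k)·57 ≥ 882, giving k ≥ 9.
Exactly 9 works: 9 values at 93 and 1 at 57 total 894; lower one of the high values by 12 (still ≥ 58) to hit 882.

9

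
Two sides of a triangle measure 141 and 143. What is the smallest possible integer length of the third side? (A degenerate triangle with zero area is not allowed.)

3

The third side must exceed |141 − 143| = 2.
The smallest integer above 2 is 3.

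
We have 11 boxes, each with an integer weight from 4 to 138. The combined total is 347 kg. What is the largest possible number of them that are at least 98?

3

With k values at 98 or above and the rest at least 4, the sum is at least 44 + 94k.
Since the sum is 347, we need 94k ≤ 303, i.e. k ≤ 3.
k = 3 is achieved by 3 values at 98 and 8 at 4, total 326; add 21 to one value (staying below 98) to reach 347.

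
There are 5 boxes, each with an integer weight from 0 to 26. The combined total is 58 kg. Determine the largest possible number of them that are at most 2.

Suppose k of them are at most 2. Those contribute at most 2 each and the rest at most 26 each.
So the total is at most 2k + 26(5 − k) = 130 − 24k. This must still be ≥ 58, so k ≤ 3.
k = 3 is achieved by 3 values at 2 and 2 at 26, total 58.

3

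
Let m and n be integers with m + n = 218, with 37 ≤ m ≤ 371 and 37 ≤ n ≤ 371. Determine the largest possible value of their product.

With m + n fixed, mn peaks when the two are closest together.
Taking m = 109 and n = 109 (both in [37, 371]) gives mn = 11881.

11881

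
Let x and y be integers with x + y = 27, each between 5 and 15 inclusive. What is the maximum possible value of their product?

182

xy = x(27 − x) is maximized when x is as near 27/2 as the bounds allow.
Taking x = 13 and y = 14 (both in [5, 15]) gives xy = 182.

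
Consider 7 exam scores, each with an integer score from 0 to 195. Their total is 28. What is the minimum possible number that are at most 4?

2

Let j be the number exceeding 4. Then the total is ≥ 5·j + 0·(7 − j) = 0 + 5j.
So 5j ≤ 28 and j ≤ 5; hence at least 7 − 5 = 2 are ≤ 4.
Exactly 2 works: 2 values at 0 and 5 at 5 total 25; raise one of the low values by 3 (still ≤ 4) to hit 28.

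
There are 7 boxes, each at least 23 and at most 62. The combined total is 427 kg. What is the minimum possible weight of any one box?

Minimizing one value means maximizing the remaining 6.
The other 6 contribute at most 6 × 62 = 372, leaving at least 427 − 372 = 55.
Since 55 ≥ 23, this is achievable: one at 55 and 6 at 62.

55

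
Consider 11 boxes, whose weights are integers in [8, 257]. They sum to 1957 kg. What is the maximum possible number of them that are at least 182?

10

With k values at 182 or above and the rest at least 8, the sum is at least 88 + 174k.
Since the sum is 1957, we need 174k ≤ 1869, i.e. k ≤ 10.
k = 10 is achieved by 10 values at 182 and 1 at 8, total 1828; add 129 to one value (staying below 182) to reach 1957.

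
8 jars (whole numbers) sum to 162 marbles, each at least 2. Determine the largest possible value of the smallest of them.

The average is 162/8 < 21, so some value is ≤ 20.
Achievable: 6 of them at 20 and 2 at 21 total 162.

20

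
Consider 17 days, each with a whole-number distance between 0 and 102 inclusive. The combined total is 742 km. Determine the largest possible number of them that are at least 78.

9

If k of the values are ≥ 78, the total is ≥ 78k + 0(17 − k).
Setting 78k + 0(17 − k) ≤ 742 gives 78k ≤ 742, so k ≤ 9.
k = 9 is achieved by 9 values at 78 and 8 at 0, total 702; add 40 to one value (staying below 78) to reach 742.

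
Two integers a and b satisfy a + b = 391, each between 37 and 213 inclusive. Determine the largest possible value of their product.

38220

With a + b fixed, ab peaks when the two are closest together.
Taking a = 195 and b = 196 (both in [37, 213]) gives ab = 38220.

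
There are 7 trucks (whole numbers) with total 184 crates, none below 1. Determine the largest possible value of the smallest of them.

26

If every one of the 7 were at least 27, the total would be at least 7 × 27 = 189 > 184.
Equality holds with 5 values of 26 and 2 values of 27.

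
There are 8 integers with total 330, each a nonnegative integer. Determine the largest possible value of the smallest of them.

41

If every one of the 8 were at least 42, the total would be at least 8 × 42 = 336 > 330.
Equality holds with 6 values of 41 and 2 values of 42.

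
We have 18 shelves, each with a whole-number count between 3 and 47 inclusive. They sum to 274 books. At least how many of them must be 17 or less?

4

Let j be the number exceeding 17. Then the total is ≥ 18·j + 3·(18 − j) = 54 + 15j.
So 15j ≤ 220 and j ≤ 14; hence at least 18 − 14 = 4 are ≤ 17.
Exactly 4 works: 4 values at 3 and 14 at 18 total 264; raise one of the low values by 10 (still ≤ 17) to hit 274.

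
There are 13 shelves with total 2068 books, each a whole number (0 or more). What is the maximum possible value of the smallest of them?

The 13 values sum to 2068, so their minimum is at most ⌊2068/13⌋ = 159.
Taking 12 copies of 159 and 1 copy of 160 gives exactly 2068, so 159 is attained.

159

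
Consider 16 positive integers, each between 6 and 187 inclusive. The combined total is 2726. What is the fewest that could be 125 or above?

Each value short of 125 is at most 124, costing at least 187 − 124 = 63 against the maximum total of 2992.
We can afford to lose at most 2992 − 2726 = 266, so at most ⌊266/63⌋ = 4 fall short, and at least 12 are ≥ 125.
Exactly 12 works: 12 values at 187 and 4 at 124 total 2740; lower one of the high values by 14 (still ≥ 125) to hit 2726.

12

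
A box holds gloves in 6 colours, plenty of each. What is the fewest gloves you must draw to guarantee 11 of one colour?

61

In the worst case you draw 10 of each of the 6 colours: 6 × 10 = 60.
One more forces 11 of some colour, so 60 + 1 = 61.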